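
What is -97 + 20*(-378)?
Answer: -7657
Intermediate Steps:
-97 + 20*(-378) = -97 - 7560 = -7657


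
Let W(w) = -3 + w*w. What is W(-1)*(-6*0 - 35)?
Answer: 70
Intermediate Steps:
W(w) = -3 + w**2
W(-1)*(-6*0 - 35) = (-3 + (-1)**2)*(-6*0 - 35) = (-3 + 1)*(0 - 35) = -2*(-35) = 70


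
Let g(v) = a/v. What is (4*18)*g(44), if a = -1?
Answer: -18/11 ≈ -1.6364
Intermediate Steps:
g(v) = -1/v
(4*18)*g(44) = (4*18)*(-1/44) = 72*(-1*1/44) = 72*(-1/44) = -18/11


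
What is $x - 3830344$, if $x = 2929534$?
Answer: $-900810$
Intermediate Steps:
$x - 3830344 = 2929534 - 3830344 = -900810$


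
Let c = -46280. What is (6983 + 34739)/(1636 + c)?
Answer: -20861/22322 ≈ -0.93455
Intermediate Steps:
(6983 + 34739)/(1636 + c) = (6983 + 34739)/(1636 - 46280) = 41722/(-44644) = 41722*(-1/44644) = -20861/22322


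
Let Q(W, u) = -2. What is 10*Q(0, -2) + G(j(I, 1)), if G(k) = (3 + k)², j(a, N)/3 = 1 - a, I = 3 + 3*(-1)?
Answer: 16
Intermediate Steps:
I = 0 (I = 3 - 3 = 0)
j(a, N) = 3 - 3*a (j(a, N) = 3*(1 - a) = 3 - 3*a)
10*Q(0, -2) + G(j(I, 1)) = 10*(-2) + (3 + (3 - 3*0))² = -20 + (3 + (3 + 0))² = -20 + (3 + 3)² = -20 + 6² = -20 + 36 = 16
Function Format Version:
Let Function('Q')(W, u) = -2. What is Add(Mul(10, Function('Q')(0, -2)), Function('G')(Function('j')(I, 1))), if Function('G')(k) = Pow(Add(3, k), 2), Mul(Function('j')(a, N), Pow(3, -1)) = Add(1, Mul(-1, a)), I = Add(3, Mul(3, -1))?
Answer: 16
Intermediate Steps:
I = 0 (I = Add(3, -3) = 0)
Function('j')(a, N) = Add(3, Mul(-3, a)) (Function('j')(a, N) = Mul(3, Add(1, Mul(-1, a))) = Add(3, Mul(-3, a)))
Add(Mul(10, Function('Q')(0, -2)), Function('G')(Function('j')(I, 1))) = Add(Mul(10, -2), Pow(Add(3, Add(3, Mul(-3, 0))), 2)) = Add(-20, Pow(Add(3, Add(3, 0)), 2)) = Add(-20, Pow(Add(3, 3), 2)) = Add(-20, Pow(6, 2)) = Add(-20, 36) = 16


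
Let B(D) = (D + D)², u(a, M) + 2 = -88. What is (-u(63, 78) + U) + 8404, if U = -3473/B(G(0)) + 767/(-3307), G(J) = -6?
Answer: 4033315093/476208 ≈ 8469.7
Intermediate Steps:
u(a, M) = -90 (u(a, M) = -2 - 88 = -90)
B(D) = 4*D² (B(D) = (2*D)² = 4*D²)
U = -11595659/476208 (U = -3473/(4*(-6)²) + 767/(-3307) = -3473/(4*36) + 767*(-1/3307) = -3473/144 - 767/3307 = -11595659/476208 ≈ -24.350)
(-u(63, 78) + U) + 8404 = (-1*(-90) - 11595659/476208) + 8404 = (90 - 11595659/476208) + 8404 = 31263061/476208 + 8404 = 4033315093/476208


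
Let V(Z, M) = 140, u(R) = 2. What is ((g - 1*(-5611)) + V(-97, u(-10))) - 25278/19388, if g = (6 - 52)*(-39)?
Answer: 73128591/9694 ≈ 7543.7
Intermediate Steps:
g = 1794 (g = -46*(-39) = 1794)
((g - 1*(-5611)) + V(-97, u(-10))) - 25278/19388 = ((1794 - 1*(-5611)) + 140) - 25278/19388 = ((1794 + 5611) + 140) - 25278*1/19388 = (7405 + 140) - 12639/9694 = 7545 - 12639/9694 = 73128591/9694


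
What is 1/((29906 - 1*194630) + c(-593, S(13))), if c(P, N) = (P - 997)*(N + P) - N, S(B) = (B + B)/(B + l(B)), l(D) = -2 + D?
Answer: 12/9317069 ≈ 1.2880e-6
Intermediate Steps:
S(B) = 2*B/(-2 + 2*B) (S(B) = (B + B)/(B + (-2 + B)) = (2*B)/(-2 + 2*B) = 2*B/(-2 + 2*B))
c(P, N) = -N + (-997 + P)*(N + P) (c(P, N) = (-997 + P)*(N + P) - N = -N + (-997 + P)*(N + P))
1/((29906 - 1*194630) + c(-593, S(13))) = 1/((29906 - 1*194630) + ((-593)² - 12974/(-1 + 13) - 997*(-593) + (13/(-1 + 13))*(-593))) = 1/((29906 - 194630) + (351649 - 12974/12 + 591221 + (13/12)*(-593))) = 1/(-164724 + (351649 - 12974/12 + 591221 + (13*(1/12))*(-593))) = 1/(-164724 + (351649 - 998*13/12 + 591221 + (13/12)*(-593))) = 1/(-164724 + (351649 - 6487/6 + 591221 - 7709/12)) = 1/(-164724 + 11293757/12) = 1/(9317069/12) = 12/9317069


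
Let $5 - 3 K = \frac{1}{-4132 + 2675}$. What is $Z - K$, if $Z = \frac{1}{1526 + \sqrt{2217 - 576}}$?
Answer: $- \frac{16948106864}{10171469985} - \frac{\sqrt{1641}}{2327035} \approx -1.6663$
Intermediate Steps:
$K = \frac{7286}{4371}$ ($K = \frac{5}{3} - \frac{1}{3 \left(-4132 + 2675\right)} = \frac{5}{3} - \frac{1}{3 \left(-1457\right)} = \frac{5}{3} - - \frac{1}{4371} = \frac{5}{3} + \frac{1}{4371} = \frac{7286}{4371} \approx 1.6669$)
$Z = \frac{1}{1526 + \sqrt{1641}} \approx 0.00063836$
$Z - K = \left(\frac{1526}{2327035} - \frac{\sqrt{1641}}{2327035}\right) - \frac{7286}{4371} = - \frac{16948106864}{10171469985} - \frac{\sqrt{1641}}{2327035}$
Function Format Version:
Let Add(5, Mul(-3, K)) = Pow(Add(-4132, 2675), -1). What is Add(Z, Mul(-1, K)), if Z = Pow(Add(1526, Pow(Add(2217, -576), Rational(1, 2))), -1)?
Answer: Add(Rational(-16948106864, 10171469985), Mul(Rational(-1, 2327035), Pow(1641, Rational(1, 2)))) ≈ -1.6663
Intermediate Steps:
K = Rational(7286, 4371) (K = Add(Rational(5, 3), Mul(Rational(-1, 3), Pow(Add(-4132, 2675), -1))) = Add(Rational(5, 3), Mul(Rational(-1, 3), Pow(-1457, -1))) = Add(Rational(5, 3), Mul(Rational(-1, 3), Rational(-1, 1457))) = Add(Rational(5, 3), Rational(1, 4371)) = Rational(7286, 4371) ≈ 1.6669)
Z = Pow(Add(1526, Pow(1641, Rational(1, 2))), -1) ≈ 0.00063836
Add(Z, Mul(-1, K)) = Add(Add(Rational(1526, 2327035), Mul(Rational(-1, 2327035), Pow(1641, Rational(1, 2)))), Mul(-1, Rational(7286, 4371))) = Add(Add(Rational(1526, 2327035), Mul(Rational(-1, 2327035), Pow(1641, Rational(1, 2)))), Rational(-7286, 4371)) = Add(Rational(-16948106864, 10171469985), Mul(Rational(-1, 2327035), Pow(1641, Rational(1, 2))))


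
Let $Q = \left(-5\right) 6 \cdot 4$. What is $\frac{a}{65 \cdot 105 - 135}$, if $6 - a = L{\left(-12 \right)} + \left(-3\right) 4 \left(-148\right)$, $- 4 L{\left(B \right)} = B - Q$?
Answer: $- \frac{581}{2230} \approx -0.26054$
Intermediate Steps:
$Q = -120$ ($Q = \left(-30\right) 4 = -120$)
$L{\left(B \right)} = -30 - \frac{B}{4}$ ($L{\left(B \right)} = - \frac{B - -120}{4} = - \frac{B + 120}{4} = - \frac{120 + B}{4} = -30 - \frac{B}{4}$)
$a = -1743$ ($a = 6 - \left(\left(-30 - -3\right) + \left(-3\right) 4 \left(-148\right)\right) = 6 - \left(\left(-30 + 3\right) - -1776\right) = 6 - \left(-27 + 1776\right) = 6 - 1749 = -1743$)
$\frac{a}{65 \cdot 105 - 135} = - \frac{1743}{65 \cdot 105 - 135} = - \frac{1743}{6825 - 135} = - \frac{1743}{6690} = \left(-1743\right) \frac{1}{6690} = - \frac{581}{2230}$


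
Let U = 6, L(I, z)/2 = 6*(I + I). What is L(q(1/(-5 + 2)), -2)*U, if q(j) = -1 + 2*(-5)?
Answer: -1584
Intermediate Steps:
q(j) = -11 (q(j) = -1 - 10 = -11)
L(I, z) = 24*I (L(I, z) = 2*(6*(I + I)) = 2*(6*(2*I)) = 2*(12*I) = 24*I)
L(q(1/(-5 + 2)), -2)*U = (24*(-11))*6 = -264*6 = -1584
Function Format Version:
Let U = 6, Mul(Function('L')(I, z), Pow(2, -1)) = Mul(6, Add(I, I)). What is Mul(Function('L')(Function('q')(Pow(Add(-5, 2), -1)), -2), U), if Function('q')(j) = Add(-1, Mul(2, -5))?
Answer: -1584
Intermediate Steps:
Function('q')(j) = -11 (Function('q')(j) = Add(-1, -10) = -11)
Function('L')(I, z) = Mul(24, I) (Function('L')(I, z) = Mul(2, Mul(6, Add(I, I))) = Mul(2, Mul(6, Mul(2, I))) = Mul(2, Mul(12, I)) = Mul(24, I))
Mul(Function('L')(Function('q')(Pow(Add(-5, 2), -1)), -2), U) = Mul(Mul(24, -11), 6) = Mul(-264, 6) = -1584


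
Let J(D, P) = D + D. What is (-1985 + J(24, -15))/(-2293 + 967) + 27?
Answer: 2903/102 ≈ 28.461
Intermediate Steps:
J(D, P) = 2*D
(-1985 + J(24, -15))/(-2293 + 967) + 27 = (-1985 + 2*24)/(-2293 + 967) + 27 = (-1985 + 48)/(-1326) + 27 = -1937*(-1/1326) + 27 = 149/102 + 27 = 2903/102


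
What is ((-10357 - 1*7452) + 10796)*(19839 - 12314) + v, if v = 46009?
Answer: -52726816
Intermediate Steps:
((-10357 - 1*7452) + 10796)*(19839 - 12314) + v = ((-10357 - 1*7452) + 10796)*(19839 - 12314) + 46009 = ((-10357 - 7452) + 10796)*7525 + 46009 = (-17809 + 10796)*7525 + 46009 = -7013*7525 + 46009 = -52772825 + 46009 = -52726816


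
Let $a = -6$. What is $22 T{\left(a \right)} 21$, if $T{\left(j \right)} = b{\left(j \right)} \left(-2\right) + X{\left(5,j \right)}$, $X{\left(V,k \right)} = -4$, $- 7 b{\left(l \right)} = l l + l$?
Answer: $2112$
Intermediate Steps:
$b{\left(l \right)} = - \frac{l}{7} - \frac{l^{2}}{7}$ ($b{\left(l \right)} = - \frac{l l + l}{7} = - \frac{l^{2} + l}{7} = - \frac{l + l^{2}}{7} = - \frac{l}{7} - \frac{l^{2}}{7}$)
$T{\left(j \right)} = -4 + \frac{2 j \left(1 + j\right)}{7}$ ($T{\left(j \right)} = - \frac{j \left(1 + j\right)}{7} \left(-2\right) - 4 = \frac{2 j \left(1 + j\right)}{7} - 4 = -4 + \frac{2 j \left(1 + j\right)}{7}$)
$22 T{\left(a \right)} 21 = 22 \left(-4 + \frac{2}{7} \left(-6\right) \left(1 - 6\right)\right) 21 = 22 \left(-4 + \frac{2}{7} \left(-6\right) \left(-5\right)\right) 21 = 22 \left(-4 + \frac{60}{7}\right) 21 = 22 \cdot \frac{32}{7} \cdot 21 = \frac{704}{7} \cdot 21 = 2112$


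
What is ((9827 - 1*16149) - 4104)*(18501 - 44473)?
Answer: 270784072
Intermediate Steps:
((9827 - 1*16149) - 4104)*(18501 - 44473) = ((9827 - 16149) - 4104)*(-25972) = (-6322 - 4104)*(-25972) = -10426*(-25972) = 270784072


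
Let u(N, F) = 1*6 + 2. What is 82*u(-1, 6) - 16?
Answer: 640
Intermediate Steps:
u(N, F) = 8 (u(N, F) = 6 + 2 = 8)
82*u(-1, 6) - 16 = 82*8 - 16 = 656 - 16 = 640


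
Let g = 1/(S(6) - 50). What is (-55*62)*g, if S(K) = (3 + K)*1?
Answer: 3410/41 ≈ 83.171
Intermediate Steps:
S(K) = 3 + K
g = -1/41 (g = 1/((3 + 6) - 50) = 1/(9 - 50) = 1/(-41) = -1/41 ≈ -0.024390)
(-55*62)*g = -55*62*(-1/41) = -3410*(-1/41) = 3410/41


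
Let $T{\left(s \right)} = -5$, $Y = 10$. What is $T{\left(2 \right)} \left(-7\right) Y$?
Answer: $350$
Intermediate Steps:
$T{\left(2 \right)} \left(-7\right) Y = \left(-5\right) \left(-7\right) 10 = 35 \cdot 10 = 350$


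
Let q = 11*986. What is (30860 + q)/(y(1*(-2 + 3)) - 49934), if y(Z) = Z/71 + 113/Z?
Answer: -1480563/1768645 ≈ -0.83712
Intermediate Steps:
y(Z) = 113/Z + Z/71 (y(Z) = Z*(1/71) + 113/Z = Z/71 + 113/Z = 113/Z + Z/71)
q = 10846
(30860 + q)/(y(1*(-2 + 3)) - 49934) = (30860 + 10846)/((113/((1*(-2 + 3))) + (1*(-2 + 3))/71) - 49934) = 41706/((113/((1*1)) + (1*1)/71) - 49934) = 41706/((113/1 + (1/71)*1) - 49934) = 41706/((113*1 + 1/71) - 49934) = 41706/((113 + 1/71) - 49934) = 41706/(8024/71 - 49934) = 41706/(-3537290/71) = 41706*(-71/3537290) = -1480563/1768645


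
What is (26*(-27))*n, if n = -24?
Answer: 16848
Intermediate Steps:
(26*(-27))*n = (26*(-27))*(-24) = -702*(-24) = 16848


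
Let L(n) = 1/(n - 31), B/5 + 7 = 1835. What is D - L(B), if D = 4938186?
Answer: 44981936273/9109 ≈ 4.9382e+6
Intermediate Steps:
B = 9140 (B = -35 + 5*1835 = -35 + 9175 = 9140)
L(n) = 1/(-31 + n)
D - L(B) = 4938186 - 1/(-31 + 9140) = 4938186 - 1/9109 = 44981936273/9109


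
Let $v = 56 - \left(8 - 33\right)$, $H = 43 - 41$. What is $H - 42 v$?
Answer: $-3400$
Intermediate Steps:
$H = 2$
$v = 81$ ($v = 56 - -25 = 56 + 25 = 81$)
$H - 42 v = 2 - 3402 = -3400$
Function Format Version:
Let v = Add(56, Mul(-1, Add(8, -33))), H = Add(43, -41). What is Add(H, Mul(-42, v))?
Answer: -3400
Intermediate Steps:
H = 2
v = 81 (v = Add(56, Mul(-1, -25)) = Add(56, 25) = 81)
Add(H, Mul(-42, v)) = Add(2, Mul(-42, 81)) = Add(2, -3402) = -3400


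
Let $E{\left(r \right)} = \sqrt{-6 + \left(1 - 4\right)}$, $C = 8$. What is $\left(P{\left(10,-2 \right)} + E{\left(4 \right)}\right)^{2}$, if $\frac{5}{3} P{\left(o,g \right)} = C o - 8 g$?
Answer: $\frac{82719}{25} + \frac{1728 i}{5} \approx 3308.8 + 345.6 i$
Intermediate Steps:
$P{\left(o,g \right)} = - \frac{24 g}{5} + \frac{24 o}{5}$ ($P{\left(o,g \right)} = \frac{3 \left(8 o - 8 g\right)}{5} = \frac{3 \left(- 8 g + 8 o\right)}{5} = - \frac{24 g}{5} + \frac{24 o}{5}$)
$E{\left(r \right)} = 3 i$ ($E{\left(r \right)} = \sqrt{-6 + \left(1 - 4\right)} = \sqrt{-6 - 3} = \sqrt{-9} = 3 i$)
$\left(P{\left(10,-2 \right)} + E{\left(4 \right)}\right)^{2} = \left(\left(\left(- \frac{24}{5}\right) \left(-2\right) + \frac{24}{5} \cdot 10\right) + 3 i\right)^{2} = \left(\left(\frac{48}{5} + 48\right) + 3 i\right)^{2} = \left(\frac{288}{5} + 3 i\right)^{2}$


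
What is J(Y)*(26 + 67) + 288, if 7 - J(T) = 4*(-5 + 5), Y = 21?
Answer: 939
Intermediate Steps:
J(T) = 7 (J(T) = 7 - 4*(-5 + 5) = 7 - 4*0 = 7 - 1*0 = 7 + 0 = 7)
J(Y)*(26 + 67) + 288 = 7*(26 + 67) + 288 = 7*93 + 288 = 651 + 288 = 939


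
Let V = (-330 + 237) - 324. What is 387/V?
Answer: -129/139 ≈ -0.92806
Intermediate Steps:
V = -417 (V = -93 - 324 = -417)
387/V = 387/(-417) = 387*(-1/417) = -129/139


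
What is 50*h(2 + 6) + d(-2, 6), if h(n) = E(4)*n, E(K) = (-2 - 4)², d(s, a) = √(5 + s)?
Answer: 14400 + √3 ≈ 14402.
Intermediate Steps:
E(K) = 36 (E(K) = (-6)² = 36)
h(n) = 36*n
50*h(2 + 6) + d(-2, 6) = 50*(36*(2 + 6)) + √(5 - 2) = 50*(36*8) + √3 = 50*288 + √3 = 14400 + √3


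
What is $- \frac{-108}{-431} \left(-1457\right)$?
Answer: $\frac{157356}{431} \approx 365.1$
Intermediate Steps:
$- \frac{-108}{-431} \left(-1457\right) = - \frac{\left(-108\right) \left(-1\right)}{431} \left(-1457\right) = \left(-1\right) \frac{108}{431} \left(-1457\right) = \left(- \frac{108}{431}\right) \left(-1457\right) = \frac{157356}{431}$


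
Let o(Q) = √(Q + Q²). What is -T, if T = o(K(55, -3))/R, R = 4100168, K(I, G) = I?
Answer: -√770/2050084 ≈ -1.3535e-5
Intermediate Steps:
T = √770/2050084 (T = √(55*(1 + 55))/4100168 = √(55*56)*(1/4100168) = √3080*(1/4100168) = (2*√770)*(1/4100168) = √770/2050084 ≈ 1.3535e-5)
-T = -√770/2050084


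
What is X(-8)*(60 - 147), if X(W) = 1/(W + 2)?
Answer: 29/2 ≈ 14.500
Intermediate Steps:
X(W) = 1/(2 + W)
X(-8)*(60 - 147) = (60 - 147)/(2 - 8) = -87/(-6) = -⅙*(-87) = 29/2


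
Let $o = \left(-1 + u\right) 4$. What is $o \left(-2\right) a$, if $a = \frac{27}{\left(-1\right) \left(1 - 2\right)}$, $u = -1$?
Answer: $432$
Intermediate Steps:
$o = -8$ ($o = \left(-1 - 1\right) 4 = \left(-2\right) 4 = -8$)
$a = 27$ ($a = \frac{27}{\left(-1\right) \left(-1\right)} = \frac{27}{1} = 27 \cdot 1 = 27$)
$o \left(-2\right) a = \left(-8\right) \left(-2\right) 27 = 16 \cdot 27 = 432$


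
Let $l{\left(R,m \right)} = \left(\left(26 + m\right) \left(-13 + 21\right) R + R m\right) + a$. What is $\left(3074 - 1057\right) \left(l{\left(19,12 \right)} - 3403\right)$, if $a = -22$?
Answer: $5201843$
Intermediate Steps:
$l{\left(R,m \right)} = -22 + R m + R \left(208 + 8 m\right)$ ($l{\left(R,m \right)} = \left(\left(26 + m\right) \left(-13 + 21\right) R + R m\right) - 22 = \left(\left(26 + m\right) 8 R + R m\right) - 22 = \left(\left(208 + 8 m\right) R + R m\right) - 22 = \left(R \left(208 + 8 m\right) + R m\right) - 22 = \left(R m + R \left(208 + 8 m\right)\right) - 22 = -22 + R m + R \left(208 + 8 m\right)$)
$\left(3074 - 1057\right) \left(l{\left(19,12 \right)} - 3403\right) = \left(3074 - 1057\right) \left(\left(-22 + 208 \cdot 19 + 9 \cdot 19 \cdot 12\right) - 3403\right) = 2017 \left(\left(-22 + 3952 + 2052\right) - 3403\right) = 2017 \left(5982 - 3403\right) = 2017 \cdot 2579 = 5201843$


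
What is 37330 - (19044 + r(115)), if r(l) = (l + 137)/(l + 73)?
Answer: 859379/47 ≈ 18285.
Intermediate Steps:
r(l) = (137 + l)/(73 + l)
37330 - (19044 + r(115)) = 37330 - (19044 + (137 + 115)/(73 + 115)) = 37330 - (19044 + 252/188) = 37330 - (19044 + (1/188)*252) = 37330 - (19044 + 63/47) = 37330 - 1*895131/47 = 37330 - 895131/47 = 859379/47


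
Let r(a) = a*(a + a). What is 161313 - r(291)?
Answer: -8049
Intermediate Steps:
r(a) = 2*a² (r(a) = a*(2*a) = 2*a²)
161313 - r(291) = 161313 - 2*291² = 161313 - 2*84681 = 161313 - 1*169362 = 161313 - 169362 = -8049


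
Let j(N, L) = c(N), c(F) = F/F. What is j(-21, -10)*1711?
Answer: 1711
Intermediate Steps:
c(F) = 1
j(N, L) = 1
j(-21, -10)*1711 = 1*1711 = 1711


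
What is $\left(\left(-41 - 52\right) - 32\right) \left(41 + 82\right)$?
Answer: $-15375$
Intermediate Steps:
$\left(\left(-41 - 52\right) - 32\right) \left(41 + 82\right) = \left(-93 - 32\right) 123 = \left(-125\right) 123 = -15375$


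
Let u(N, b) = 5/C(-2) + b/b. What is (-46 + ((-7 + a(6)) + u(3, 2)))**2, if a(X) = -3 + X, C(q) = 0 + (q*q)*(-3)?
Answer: 351649/144 ≈ 2442.0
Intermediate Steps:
C(q) = -3*q**2 (C(q) = 0 + q**2*(-3) = 0 - 3*q**2 = -3*q**2)
u(N, b) = 7/12 (u(N, b) = 5/((-3*(-2)**2)) + b/b = 5/((-3*4)) + 1 = 5/(-12) + 1 = 5*(-1/12) + 1 = -5/12 + 1 = 7/12)
(-46 + ((-7 + a(6)) + u(3, 2)))**2 = (-46 + ((-7 + (-3 + 6)) + 7/12))**2 = (-46 + ((-7 + 3) + 7/12))**2 = (-46 + (-4 + 7/12))**2 = (-46 - 41/12)**2 = (-593/12)**2 = 351649/144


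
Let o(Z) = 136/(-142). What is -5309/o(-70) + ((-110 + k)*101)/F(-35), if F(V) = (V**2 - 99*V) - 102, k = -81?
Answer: 216010543/38998 ≈ 5539.0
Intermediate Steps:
o(Z) = -68/71 (o(Z) = 136*(-1/142) = -68/71)
F(V) = -102 + V**2 - 99*V
-5309/o(-70) + ((-110 + k)*101)/F(-35) = -5309/(-68/71) + ((-110 - 81)*101)/(-102 + (-35)**2 - 99*(-35)) = -5309*(-71/68) + (-191*101)/(-102 + 1225 + 3465) = 376939/68 - 19291/4588 = 216010543/38998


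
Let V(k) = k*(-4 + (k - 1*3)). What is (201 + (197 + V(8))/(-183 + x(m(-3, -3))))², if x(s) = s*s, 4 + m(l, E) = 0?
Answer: 1113023044/27889 ≈ 39909.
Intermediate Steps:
m(l, E) = -4 (m(l, E) = -4 + 0 = -4)
x(s) = s²
V(k) = k*(-7 + k) (V(k) = k*(-4 + (k - 3)) = k*(-4 + (-3 + k)) = k*(-7 + k))
(201 + (197 + V(8))/(-183 + x(m(-3, -3))))² = (201 + (197 + 8*(-7 + 8))/(-183 + (-4)²))² = (201 + (197 + 8*1)/(-183 + 16))² = (201 + (197 + 8)/(-167))² = (201 + 205*(-1/167))² = (201 - 205/167)² = (33362/167)² = 1113023044/27889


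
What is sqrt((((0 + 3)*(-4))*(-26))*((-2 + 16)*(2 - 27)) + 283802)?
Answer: sqrt(174602) ≈ 417.85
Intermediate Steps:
sqrt((((0 + 3)*(-4))*(-26))*((-2 + 16)*(2 - 27)) + 283802) = sqrt(((3*(-4))*(-26))*(14*(-25)) + 283802) = sqrt(-12*(-26)*(-350) + 283802) = sqrt(312*(-350) + 283802) = sqrt(-109200 + 283802) = sqrt(174602)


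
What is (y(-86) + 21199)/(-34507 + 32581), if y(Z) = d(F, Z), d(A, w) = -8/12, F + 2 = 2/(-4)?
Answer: -63595/5778 ≈ -11.006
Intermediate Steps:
F = -5/2 (F = -2 + 2/(-4) = -2 + 2*(-1/4) = -2 - 1/2 = -5/2 ≈ -2.5000)
d(A, w) = -2/3 (d(A, w) = -8*1/12 = -2/3)
y(Z) = -2/3
(y(-86) + 21199)/(-34507 + 32581) = (-2/3 + 21199)/(-34507 + 32581) = (63595/3)/(-1926) = (63595/3)*(-1/1926) = -63595/5778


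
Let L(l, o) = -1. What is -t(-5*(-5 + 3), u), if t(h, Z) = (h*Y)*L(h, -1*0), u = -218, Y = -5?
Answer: -50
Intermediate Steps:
t(h, Z) = 5*h (t(h, Z) = (h*(-5))*(-1) = -5*h*(-1) = 5*h)
-t(-5*(-5 + 3), u) = -5*(-5*(-5 + 3)) = -5*(-5*(-2)) = -5*10 = -1*50 = -50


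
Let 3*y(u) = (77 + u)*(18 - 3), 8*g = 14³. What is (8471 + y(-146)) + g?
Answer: 8469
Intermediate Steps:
g = 343 (g = (⅛)*14³ = (⅛)*2744 = 343)
y(u) = 385 + 5*u (y(u) = ((77 + u)*(18 - 3))/3 = ((77 + u)*15)/3 = (1155 + 15*u)/3 = 385 + 5*u)
(8471 + y(-146)) + g = (8471 + (385 + 5*(-146))) + 343 = (8471 + (385 - 730)) + 343 = (8471 - 345) + 343 = 8126 + 343 = 8469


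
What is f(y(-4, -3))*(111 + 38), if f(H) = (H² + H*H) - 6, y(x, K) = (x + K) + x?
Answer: 35164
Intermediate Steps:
y(x, K) = K + 2*x (y(x, K) = (K + x) + x = K + 2*x)
f(H) = -6 + 2*H² (f(H) = (H² + H²) - 6 = 2*H² - 6 = -6 + 2*H²)
f(y(-4, -3))*(111 + 38) = (-6 + 2*(-3 + 2*(-4))²)*(111 + 38) = (-6 + 2*(-3 - 8)²)*149 = (-6 + 2*(-11)²)*149 = (-6 + 2*121)*149 = (-6 + 242)*149 = 236*149 = 35164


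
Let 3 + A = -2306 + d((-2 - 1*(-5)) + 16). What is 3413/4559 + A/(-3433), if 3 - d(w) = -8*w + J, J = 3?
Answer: 21550592/15651047 ≈ 1.3769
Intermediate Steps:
d(w) = 8*w (d(w) = 3 - (-8*w + 3) = 3 - (3 - 8*w) = 3 + (-3 + 8*w) = 8*w)
A = -2157 (A = -3 + (-2306 + 8*((-2 - 1*(-5)) + 16)) = -3 + (-2306 + 8*((-2 + 5) + 16)) = -3 + (-2306 + 8*(3 + 16)) = -3 + (-2306 + 8*19) = -3 + (-2306 + 152) = -3 - 2154 = -2157)
3413/4559 + A/(-3433) = 3413/4559 - 2157/(-3433) = 3413*(1/4559) - 2157*(-1/3433) = 3413/4559 + 2157/3433 = 21550592/15651047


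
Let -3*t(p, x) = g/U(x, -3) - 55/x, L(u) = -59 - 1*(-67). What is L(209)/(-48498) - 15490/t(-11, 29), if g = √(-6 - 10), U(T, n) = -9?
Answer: -145583519854774/6267905769 + 1406925720*I/258481 ≈ -23227.0 + 5443.1*I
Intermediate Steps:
L(u) = 8 (L(u) = -59 + 67 = 8)
g = 4*I (g = √(-16) = 4*I ≈ 4.0*I)
t(p, x) = 4*I/27 + 55/(3*x) (t(p, x) = -((4*I)/(-9) - 55/x)/3 = -((4*I)*(-⅑) - 55/x)/3 = -(-4*I/9 - 55/x)/3 = -(-55/x - 4*I/9)/3 = 4*I/27 + 55/(3*x))
L(209)/(-48498) - 15490/t(-11, 29) = 8/(-48498) - 15490*783/(495 + 4*I*29) = 8*(-1/48498) - (6003691650/258481 - 1406925720*I/258481) = -4/24249 - 15490*613089*(55/87 - 4*I/27)/258481 = -4/24249 - 9496748610*(55/87 - 4*I/27)/258481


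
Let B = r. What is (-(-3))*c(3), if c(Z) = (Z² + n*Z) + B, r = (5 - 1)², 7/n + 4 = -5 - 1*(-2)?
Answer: 66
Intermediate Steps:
n = -1 (n = 7/(-4 + (-5 - 1*(-2))) = 7/(-4 + (-5 + 2)) = 7/(-4 - 3) = 7/(-7) = 7*(-⅐) = -1)
r = 16 (r = 4² = 16)
B = 16
c(Z) = 16 + Z² - Z (c(Z) = (Z² - Z) + 16 = 16 + Z² - Z)
(-(-3))*c(3) = (-(-3))*(16 + 3² - 1*3) = (-1*(-3))*(16 + 9 - 3) = 3*22 = 66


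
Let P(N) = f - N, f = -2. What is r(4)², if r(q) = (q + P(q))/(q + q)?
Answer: 1/16 ≈ 0.062500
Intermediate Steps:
P(N) = -2 - N
r(q) = -1/q (r(q) = (q + (-2 - q))/(q + q) = -2*1/(2*q) = -1/q)
r(4)² = (-1/4)² = (-1*¼)² = (-¼)² = 1/16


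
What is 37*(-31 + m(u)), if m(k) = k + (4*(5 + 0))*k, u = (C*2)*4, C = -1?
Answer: -7363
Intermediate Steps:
u = -8 (u = -1*2*4 = -2*4 = -8)
m(k) = 21*k (m(k) = k + (4*5)*k = k + 20*k = 21*k)
37*(-31 + m(u)) = 37*(-31 + 21*(-8)) = 37*(-31 - 168) = 37*(-199) = -7363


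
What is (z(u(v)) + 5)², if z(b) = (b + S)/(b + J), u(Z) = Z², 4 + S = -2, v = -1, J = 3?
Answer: 225/16 ≈ 14.063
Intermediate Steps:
S = -6 (S = -4 - 2 = -6)
z(b) = (-6 + b)/(3 + b) (z(b) = (b - 6)/(b + 3) = (-6 + b)/(3 + b))
(z(u(v)) + 5)² = ((-6 + (-1)²)/(3 + (-1)²) + 5)² = ((-6 + 1)/(3 + 1) + 5)² = (-5/4 + 5)² = (15/4)² = 225/16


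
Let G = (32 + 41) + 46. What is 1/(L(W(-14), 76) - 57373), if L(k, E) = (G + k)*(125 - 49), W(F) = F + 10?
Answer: -1/48633 ≈ -2.0562e-5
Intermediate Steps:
G = 119 (G = 73 + 46 = 119)
W(F) = 10 + F
L(k, E) = 9044 + 76*k (L(k, E) = (119 + k)*(125 - 49) = (119 + k)*76 = 9044 + 76*k)
1/(L(W(-14), 76) - 57373) = 1/((9044 + 76*(10 - 14)) - 57373) = 1/((9044 + 76*(-4)) - 57373) = 1/((9044 - 304) - 57373) = 1/(8740 - 57373) = 1/(-48633) = -1/48633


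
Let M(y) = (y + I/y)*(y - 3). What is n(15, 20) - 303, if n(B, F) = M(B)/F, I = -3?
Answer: -7353/25 ≈ -294.12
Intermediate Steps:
M(y) = (-3 + y)*(y - 3/y) (M(y) = (y - 3/y)*(y - 3) = (y - 3/y)*(-3 + y) = (-3 + y)*(y - 3/y))
n(B, F) = (-3 + B² - 3*B + 9/B)/F
n(15, 20) - 303 = (9 + 15*(-3 + 15² - 3*15))/(15*20) - 303 = (1/15)*(1/20)*(9 + 15*(-3 + 225 - 45)) - 303 = (1/15)*(1/20)*(9 + 15*177) - 303 = (1/15)*(1/20)*(9 + 2655) - 303 = (1/15)*(1/20)*2664 - 303 = 222/25 - 303 = -7353/25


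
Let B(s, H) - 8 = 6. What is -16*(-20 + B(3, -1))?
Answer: 96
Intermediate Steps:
B(s, H) = 14 (B(s, H) = 8 + 6 = 14)
-16*(-20 + B(3, -1)) = -16*(-20 + 14) = -16*(-6) = 96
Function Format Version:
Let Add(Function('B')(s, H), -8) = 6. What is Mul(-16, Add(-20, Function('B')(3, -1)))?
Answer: 96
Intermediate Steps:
Function('B')(s, H) = 14 (Function('B')(s, H) = Add(8, 6) = 14)
Mul(-16, Add(-20, Function('B')(3, -1))) = Mul(-16, Add(-20, 14)) = Mul(-16, -6) = 96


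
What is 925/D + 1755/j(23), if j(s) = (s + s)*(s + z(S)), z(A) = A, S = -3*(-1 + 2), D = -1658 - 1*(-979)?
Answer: 68129/124936 ≈ 0.54531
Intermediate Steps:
D = -679 (D = -1658 + 979 = -679)
S = -3 (S = -3*1 = -3)
j(s) = 2*s*(-3 + s) (j(s) = (s + s)*(s - 3) = (2*s)*(-3 + s) = 2*s*(-3 + s))
925/D + 1755/j(23) = 925/(-679) + 1755/((2*23*(-3 + 23))) = 925*(-1/679) + 1755/((2*23*20)) = -925/679 + 1755/920 = -925/679 + 1755*(1/920) = -925/679 + 351/184 = 68129/124936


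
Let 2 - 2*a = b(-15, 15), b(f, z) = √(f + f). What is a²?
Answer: (2 - I*√30)²/4 ≈ -6.5 - 5.4772*I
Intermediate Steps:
b(f, z) = √2*√f (b(f, z) = √(2*f) = √2*√f)
a = 1 - I*√30/2 (a = 1 - √2*√(-15)/2 = 1 - √2*I*√15/2 = 1 - I*√30/2 ≈ 1.0 - 2.7386*I)
a² = (1 - I*√30/2)²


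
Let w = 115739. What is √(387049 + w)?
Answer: 2*√125697 ≈ 709.08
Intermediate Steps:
√(387049 + w) = √(387049 + 115739) = √502788 = 2*√125697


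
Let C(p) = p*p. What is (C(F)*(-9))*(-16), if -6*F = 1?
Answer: 4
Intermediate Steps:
F = -1/6 (F = -1/6*1 = -1/6 ≈ -0.16667)
C(p) = p**2
(C(F)*(-9))*(-16) = ((-1/6)**2*(-9))*(-16) = ((1/36)*(-9))*(-16) = -1/4*(-16) = 4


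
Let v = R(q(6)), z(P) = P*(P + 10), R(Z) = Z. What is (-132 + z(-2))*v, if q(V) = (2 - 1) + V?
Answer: -1036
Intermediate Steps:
q(V) = 1 + V
z(P) = P*(10 + P)
v = 7 (v = 1 + 6 = 7)
(-132 + z(-2))*v = (-132 - 2*(10 - 2))*7 = (-132 - 2*8)*7 = (-132 - 16)*7 = -148*7 = -1036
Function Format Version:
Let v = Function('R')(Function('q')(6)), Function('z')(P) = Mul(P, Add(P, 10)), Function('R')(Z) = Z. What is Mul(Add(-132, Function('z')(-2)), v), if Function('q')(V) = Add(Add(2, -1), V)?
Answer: -1036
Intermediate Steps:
Function('q')(V) = Add(1, V)
Function('z')(P) = Mul(P, Add(10, P))
v = 7 (v = Add(1, 6) = 7)
Mul(Add(-132, Function('z')(-2)), v) = Mul(Add(-132, Mul(-2, Add(10, -2))), 7) = Mul(Add(-132, Mul(-2, 8)), 7) = Mul(Add(-132, -16), 7) = Mul(-148, 7) = -1036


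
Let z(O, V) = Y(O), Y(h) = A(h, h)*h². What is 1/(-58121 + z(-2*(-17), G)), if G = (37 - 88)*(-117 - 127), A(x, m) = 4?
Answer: -1/53497 ≈ -1.8693e-5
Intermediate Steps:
G = 12444 (G = -51*(-244) = 12444)
Y(h) = 4*h²
z(O, V) = 4*O²
1/(-58121 + z(-2*(-17), G)) = 1/(-58121 + 4*(-2*(-17))²) = 1/(-58121 + 4*34²) = 1/(-58121 + 4*1156) = 1/(-58121 + 4624) = 1/(-53497) = -1/53497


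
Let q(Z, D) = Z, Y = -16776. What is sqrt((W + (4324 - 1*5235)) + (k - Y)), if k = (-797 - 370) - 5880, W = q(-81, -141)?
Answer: sqrt(8737) ≈ 93.472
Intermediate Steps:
W = -81
k = -7047 (k = -1167 - 5880 = -7047)
sqrt((W + (4324 - 1*5235)) + (k - Y)) = sqrt((-81 + (4324 - 1*5235)) + (-7047 - 1*(-16776))) = sqrt((-81 + (4324 - 5235)) + (-7047 + 16776)) = sqrt((-81 - 911) + 9729) = sqrt(-992 + 9729) = sqrt(8737)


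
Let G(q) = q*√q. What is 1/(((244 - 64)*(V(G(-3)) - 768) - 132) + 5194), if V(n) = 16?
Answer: -1/130298 ≈ -7.6747e-6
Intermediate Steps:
G(q) = q^(3/2)
1/(((244 - 64)*(V(G(-3)) - 768) - 132) + 5194) = 1/(((244 - 64)*(16 - 768) - 132) + 5194) = 1/((180*(-752) - 132) + 5194) = 1/((-135360 - 132) + 5194) = 1/(-135492 + 5194) = 1/(-130298) = -1/130298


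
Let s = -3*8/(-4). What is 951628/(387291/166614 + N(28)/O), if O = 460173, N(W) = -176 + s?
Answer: 29196687406584/71305537 ≈ 4.0946e+5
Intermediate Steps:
s = 6 (s = -24*(-¼) = 6)
N(W) = -170 (N(W) = -176 + 6 = -170)
951628/(387291/166614 + N(28)/O) = 951628/(387291/166614 - 170/460173) = 951628/(387291*(1/166614) - 170*1/460173) = 951628/(129097/55538 - 10/27069) = 951628/(71305537/30680778) = 951628*(30680778/71305537) = 29196687406584/71305537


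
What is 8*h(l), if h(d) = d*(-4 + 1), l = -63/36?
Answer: 42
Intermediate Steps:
l = -7/4 (l = -63*1/36 = -7/4 ≈ -1.7500)
h(d) = -3*d (h(d) = d*(-3) = -3*d)
8*h(l) = 8*(-3*(-7/4)) = 8*(21/4) = 42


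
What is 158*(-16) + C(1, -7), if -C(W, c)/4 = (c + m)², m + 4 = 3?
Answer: -2784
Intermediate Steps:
m = -1 (m = -4 + 3 = -1)
C(W, c) = -4*(-1 + c)² (C(W, c) = -4*(c - 1)² = -4*(-1 + c)²)
158*(-16) + C(1, -7) = 158*(-16) - 4*(-1 - 7)² = -2528 - 4*(-8)² = -2528 - 4*64 = -2528 - 256 = -2784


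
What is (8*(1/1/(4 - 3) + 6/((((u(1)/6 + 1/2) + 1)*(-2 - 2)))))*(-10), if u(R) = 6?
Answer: -32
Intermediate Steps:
(8*(1/1/(4 - 3) + 6/((((u(1)/6 + 1/2) + 1)*(-2 - 2)))))*(-10) = (8*(1/1/(4 - 3) + 6/((((6/6 + 1/2) + 1)*(-2 - 2)))))*(-10) = (8*(1/1/1 + 6/((((6*(⅙) + 1*(½)) + 1)*(-4)))))*(-10) = (8*(1/1 + 6/((((1 + ½) + 1)*(-4)))))*(-10) = (8*(1*1 + 6/(((3/2 + 1)*(-4)))))*(-10) = (8*(1 + 6/(((5/2)*(-4)))))*(-10) = (8*(1 + 6/(-10)))*(-10) = (8*(1 + 6*(-⅒)))*(-10) = (8*(1 - ⅗))*(-10) = (8*(⅖))*(-10) = (16/5)*(-10) = -32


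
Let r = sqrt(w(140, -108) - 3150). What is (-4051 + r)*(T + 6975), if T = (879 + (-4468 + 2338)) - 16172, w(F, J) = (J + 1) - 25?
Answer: 42324848 - 10448*I*sqrt(3282) ≈ 4.2325e+7 - 5.9855e+5*I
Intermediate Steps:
w(F, J) = -24 + J (w(F, J) = (1 + J) - 25 = -24 + J)
r = I*sqrt(3282) (r = sqrt((-24 - 108) - 3150) = sqrt(-132 - 3150) = sqrt(-3282) = I*sqrt(3282) ≈ 57.289*I)
T = -17423 (T = (879 - 2130) - 16172 = -1251 - 16172 = -17423)
(-4051 + r)*(T + 6975) = (-4051 + I*sqrt(3282))*(-17423 + 6975) = (-4051 + I*sqrt(3282))*(-10448) = 42324848 - 10448*I*sqrt(3282)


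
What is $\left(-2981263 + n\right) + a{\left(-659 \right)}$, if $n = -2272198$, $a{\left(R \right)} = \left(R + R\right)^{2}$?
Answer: $-3516337$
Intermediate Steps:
$a{\left(R \right)} = 4 R^{2}$ ($a{\left(R \right)} = \left(2 R\right)^{2} = 4 R^{2}$)
$\left(-2981263 + n\right) + a{\left(-659 \right)} = \left(-2981263 - 2272198\right) + 4 \left(-659\right)^{2} = -5253461 + 4 \cdot 434281 = -5253461 + 1737124 = -3516337$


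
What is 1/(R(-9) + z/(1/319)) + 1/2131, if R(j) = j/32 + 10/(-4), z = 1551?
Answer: 15900711/33739097989 ≈ 0.00047128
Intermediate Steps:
R(j) = -5/2 + j/32 (R(j) = j*(1/32) + 10*(-¼) = j/32 - 5/2 = -5/2 + j/32)
1/(R(-9) + z/(1/319)) + 1/2131 = 1/((-5/2 + (1/32)*(-9)) + 1551/(1/319)) + 1/2131 = 1/((-5/2 - 9/32) + 1551/(1/319)) + 1/2131 = 1/(-89/32 + 1551*319) + 1/2131 = 1/(-89/32 + 494769) + 1/2131 = 1/(15832519/32) + 1/2131 = 32/15832519 + 1/2131 = 15900711/33739097989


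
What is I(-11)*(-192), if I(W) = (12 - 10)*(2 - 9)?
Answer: 2688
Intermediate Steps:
I(W) = -14 (I(W) = 2*(-7) = -14)
I(-11)*(-192) = -14*(-192) = 2688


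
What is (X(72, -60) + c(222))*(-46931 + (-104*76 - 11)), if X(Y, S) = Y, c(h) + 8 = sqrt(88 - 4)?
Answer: -3510144 - 109692*sqrt(21) ≈ -4.0128e+6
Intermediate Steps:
c(h) = -8 + 2*sqrt(21) (c(h) = -8 + sqrt(88 - 4) = -8 + sqrt(84) = -8 + 2*sqrt(21))
(X(72, -60) + c(222))*(-46931 + (-104*76 - 11)) = (72 + (-8 + 2*sqrt(21)))*(-46931 + (-104*76 - 11)) = (64 + 2*sqrt(21))*(-46931 + (-7904 - 11)) = (64 + 2*sqrt(21))*(-46931 - 7915) = (64 + 2*sqrt(21))*(-54846) = -3510144 - 109692*sqrt(21)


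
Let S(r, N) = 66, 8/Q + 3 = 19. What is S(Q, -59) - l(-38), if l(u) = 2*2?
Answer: 62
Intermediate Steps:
l(u) = 4
Q = ½ (Q = 8/(-3 + 19) = 8/16 = 8*(1/16) = ½ ≈ 0.50000)
S(Q, -59) - l(-38) = 66 - 1*4 = 66 - 4 = 62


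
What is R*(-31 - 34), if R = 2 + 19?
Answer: -1365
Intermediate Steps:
R = 21
R*(-31 - 34) = 21*(-31 - 34) = 21*(-65) = -1365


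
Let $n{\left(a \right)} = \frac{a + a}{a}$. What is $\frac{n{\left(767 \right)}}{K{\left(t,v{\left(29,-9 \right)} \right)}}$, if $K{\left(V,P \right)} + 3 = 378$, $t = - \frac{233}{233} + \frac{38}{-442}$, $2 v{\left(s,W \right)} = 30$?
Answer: $\frac{2}{375} \approx 0.0053333$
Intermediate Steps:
$v{\left(s,W \right)} = 15$ ($v{\left(s,W \right)} = \frac{1}{2} \cdot 30 = 15$)
$n{\left(a \right)} = 2$ ($n{\left(a \right)} = \frac{2 a}{a} = 2$)
$t = - \frac{240}{221}$ ($t = \left(-233\right) \frac{1}{233} + 38 \left(- \frac{1}{442}\right) = -1 - \frac{19}{221} = - \frac{240}{221} \approx -1.086$)
$K{\left(V,P \right)} = 375$ ($K{\left(V,P \right)} = -3 + 378 = 375$)
$\frac{n{\left(767 \right)}}{K{\left(t,v{\left(29,-9 \right)} \right)}} = \frac{2}{375}$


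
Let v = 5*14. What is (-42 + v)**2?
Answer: 784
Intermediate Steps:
v = 70
(-42 + v)**2 = (-42 + 70)**2 = 28**2 = 784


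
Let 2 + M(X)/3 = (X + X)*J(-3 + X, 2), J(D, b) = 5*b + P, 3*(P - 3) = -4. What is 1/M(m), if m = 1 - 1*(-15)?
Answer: 1/1114 ≈ 0.00089767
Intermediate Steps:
P = 5/3 (P = 3 + (1/3)*(-4) = 3 - 4/3 = 5/3 ≈ 1.6667)
m = 16 (m = 1 + 15 = 16)
J(D, b) = 5/3 + 5*b (J(D, b) = 5*b + 5/3 = 5/3 + 5*b)
M(X) = -6 + 70*X (M(X) = -6 + 3*((X + X)*(5/3 + 5*2)) = -6 + 3*((2*X)*(5/3 + 10)) = -6 + 3*((2*X)*(35/3)) = -6 + 3*(70*X/3) = -6 + 70*X)
1/M(m) = 1/(-6 + 70*16) = 1/(-6 + 1120) = 1/1114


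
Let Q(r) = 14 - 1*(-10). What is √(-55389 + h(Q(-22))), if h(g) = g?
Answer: I*√55365 ≈ 235.3*I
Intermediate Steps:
Q(r) = 24 (Q(r) = 14 + 10 = 24)
√(-55389 + h(Q(-22))) = √(-55389 + 24) = √(-55365) = I*√55365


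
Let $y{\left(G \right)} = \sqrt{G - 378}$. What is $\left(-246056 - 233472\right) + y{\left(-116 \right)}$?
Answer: $-479528 + i \sqrt{494} \approx -4.7953 \cdot 10^{5} + 22.226 i$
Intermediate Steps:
$y{\left(G \right)} = \sqrt{-378 + G}$
$\left(-246056 - 233472\right) + y{\left(-116 \right)} = \left(-246056 - 233472\right) + \sqrt{-378 - 116} = -479528 + \sqrt{-494} = -479528 + i \sqrt{494}$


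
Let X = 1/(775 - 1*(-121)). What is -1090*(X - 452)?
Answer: 220720095/448 ≈ 4.9268e+5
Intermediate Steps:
X = 1/896 (X = 1/(775 + 121) = 1/896 ≈ 0.0011161)
-1090*(X - 452) = -1090*(1/896 - 452) = -1090*(-404991/896) = 220720095/448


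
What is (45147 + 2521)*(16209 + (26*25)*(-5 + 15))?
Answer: 1082492612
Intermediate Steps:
(45147 + 2521)*(16209 + (26*25)*(-5 + 15)) = 47668*(16209 + 650*10) = 47668*(16209 + 6500) = 47668*22709 = 1082492612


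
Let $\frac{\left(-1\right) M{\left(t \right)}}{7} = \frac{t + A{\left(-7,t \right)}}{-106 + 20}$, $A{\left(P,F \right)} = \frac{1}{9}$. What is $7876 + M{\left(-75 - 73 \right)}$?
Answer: $\frac{6086707}{774} \approx 7864.0$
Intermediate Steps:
$A{\left(P,F \right)} = \frac{1}{9}$
$M{\left(t \right)} = \frac{7}{774} + \frac{7 t}{86}$ ($M{\left(t \right)} = - 7 \frac{t + \frac{1}{9}}{-106 + 20} = - 7 \frac{\frac{1}{9} + t}{-86} = - 7 \left(\frac{1}{9} + t\right) \left(- \frac{1}{86}\right) = - 7 \left(- \frac{1}{774} - \frac{t}{86}\right) = \frac{7}{774} + \frac{7 t}{86}$)
$7876 + M{\left(-75 - 73 \right)} = 7876 + \left(\frac{7}{774} + \frac{7 \left(-75 - 73\right)}{86}\right) = 7876 + \left(\frac{7}{774} + \frac{7}{86} \left(-148\right)\right) = 7876 + \left(\frac{7}{774} - \frac{518}{43}\right) = 7876 - \frac{9317}{774} = \frac{6086707}{774}$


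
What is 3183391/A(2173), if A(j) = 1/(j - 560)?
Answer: 5134809683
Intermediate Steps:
A(j) = 1/(-560 + j)
3183391/A(2173) = 3183391/(1/(-560 + 2173)) = 3183391/(1/1613) = 3183391*1613 = 5134809683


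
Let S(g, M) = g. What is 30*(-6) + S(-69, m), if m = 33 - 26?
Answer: -249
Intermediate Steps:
m = 7
30*(-6) + S(-69, m) = 30*(-6) - 69 = -180 - 69 = -249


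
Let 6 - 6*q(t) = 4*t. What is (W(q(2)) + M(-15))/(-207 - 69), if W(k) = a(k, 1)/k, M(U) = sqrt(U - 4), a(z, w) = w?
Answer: 1/92 - I*sqrt(19)/276 ≈ 0.01087 - 0.015793*I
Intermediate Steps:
q(t) = 1 - 2*t/3
M(U) = sqrt(-4 + U)
W(k) = 1/k
(W(q(2)) + M(-15))/(-207 - 69) = (1/(1 - 2/3*2) + sqrt(-4 - 15))/(-207 - 69) = (1/(1 - 4/3) + sqrt(-19))/(-276) = (1/(-1/3) + I*sqrt(19))*(-1/276) = (-3 + I*sqrt(19))*(-1/276) = 1/92 - I*sqrt(19)/276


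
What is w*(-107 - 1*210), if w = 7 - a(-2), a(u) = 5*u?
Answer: -5389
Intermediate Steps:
w = 17 (w = 7 - 5*(-2) = 7 - 1*(-10) = 7 + 10 = 17)
w*(-107 - 1*210) = 17*(-107 - 1*210) = 17*(-107 - 210) = 17*(-317) = -5389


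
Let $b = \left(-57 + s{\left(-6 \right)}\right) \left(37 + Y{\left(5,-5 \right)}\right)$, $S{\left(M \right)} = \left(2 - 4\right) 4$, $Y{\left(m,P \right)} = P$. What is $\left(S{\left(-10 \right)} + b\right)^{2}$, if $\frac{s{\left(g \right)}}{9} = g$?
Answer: $12673600$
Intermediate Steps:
$s{\left(g \right)} = 9 g$
$S{\left(M \right)} = -8$ ($S{\left(M \right)} = \left(-2\right) 4 = -8$)
$b = -3552$ ($b = \left(-57 + 9 \left(-6\right)\right) \left(37 - 5\right) = \left(-57 - 54\right) 32 = \left(-111\right) 32 = -3552$)
$\left(S{\left(-10 \right)} + b\right)^{2} = \left(-8 - 3552\right)^{2} = \left(-3560\right)^{2} = 12673600$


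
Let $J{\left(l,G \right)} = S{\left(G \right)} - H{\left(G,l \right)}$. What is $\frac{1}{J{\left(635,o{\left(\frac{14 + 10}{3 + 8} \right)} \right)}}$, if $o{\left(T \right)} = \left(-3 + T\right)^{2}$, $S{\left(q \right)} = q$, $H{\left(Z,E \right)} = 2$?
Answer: $- \frac{121}{161} \approx -0.75155$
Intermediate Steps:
$J{\left(l,G \right)} = -2 + G$ ($J{\left(l,G \right)} = G - 2 = -2 + G$)
$\frac{1}{J{\left(635,o{\left(\frac{14 + 10}{3 + 8} \right)} \right)}} = \frac{1}{-2 + \left(-3 + \frac{14 + 10}{3 + 8}\right)^{2}} = \frac{1}{-2 + \left(-3 + \frac{24}{11}\right)^{2}} = \frac{1}{-2 + \left(- \frac{9}{11}\right)^{2}} = \frac{1}{-2 + \frac{81}{121}} = \frac{1}{- \frac{161}{121}} = - \frac{121}{161}$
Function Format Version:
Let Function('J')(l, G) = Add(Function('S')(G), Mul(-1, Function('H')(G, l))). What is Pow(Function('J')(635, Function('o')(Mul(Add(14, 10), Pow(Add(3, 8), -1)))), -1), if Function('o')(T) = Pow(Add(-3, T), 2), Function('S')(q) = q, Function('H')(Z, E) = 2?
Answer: Rational(-121, 161) ≈ -0.75155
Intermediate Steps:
Function('J')(l, G) = Add(-2, G) (Function('J')(l, G) = Add(G, Mul(-1, 2)) = Add(G, -2) = Add(-2, G))
Pow(Function('J')(635, Function('o')(Mul(Add(14, 10), Pow(Add(3, 8), -1)))), -1) = Pow(Add(-2, Pow(Add(-3, Mul(Add(14, 10), Pow(Add(3, 8), -1))), 2)), -1) = Pow(Add(-2, Pow(Add(-3, Mul(24, Pow(11, -1))), 2)), -1) = Pow(Add(-2, Pow(Add(-3, Mul(24, Rational(1, 11))), 2)), -1) = Pow(Add(-2, Pow(Add(-3, Rational(24, 11)), 2)), -1) = Pow(Add(-2, Pow(Rational(-9, 11), 2)), -1) = Pow(Add(-2, Rational(81, 121)), -1) = Pow(Rational(-161, 121), -1) = Rational(-121, 161)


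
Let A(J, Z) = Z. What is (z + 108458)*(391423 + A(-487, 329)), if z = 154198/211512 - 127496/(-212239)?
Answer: 79474371014178107214/1870462307 ≈ 4.2489e+10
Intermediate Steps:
z = 29846881637/22445547684 (z = 154198*(1/211512) - 127496*(-1/212239) = 77099/105756 + 127496/212239 = 29846881637/22445547684 ≈ 1.3297)
(z + 108458)*(391423 + A(-487, 329)) = (29846881637/22445547684 + 108458)*(391423 + 329) = (2434429057592909/22445547684)*391752 = 79474371014178107214/1870462307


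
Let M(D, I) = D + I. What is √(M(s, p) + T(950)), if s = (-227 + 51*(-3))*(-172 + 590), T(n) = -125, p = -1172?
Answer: 9*I*√1977 ≈ 400.17*I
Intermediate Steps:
s = -158840 (s = (-227 - 153)*418 = -380*418 = -158840)
√(M(s, p) + T(950)) = √((-158840 - 1172) - 125) = √(-160012 - 125) = √(-160137) = 9*I*√1977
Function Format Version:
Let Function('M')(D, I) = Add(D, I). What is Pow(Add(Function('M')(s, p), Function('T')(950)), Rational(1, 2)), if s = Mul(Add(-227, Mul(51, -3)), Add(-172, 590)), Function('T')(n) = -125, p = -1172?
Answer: Mul(9, I, Pow(1977, Rational(1, 2))) ≈ Mul(400.17, I)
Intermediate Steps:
s = -158840 (s = Mul(Add(-227, -153), 418) = Mul(-380, 418) = -158840)
Pow(Add(Function('M')(s, p), Function('T')(950)), Rational(1, 2)) = Pow(Add(Add(-158840, -1172), -125), Rational(1, 2)) = Pow(Add(-160012, -125), Rational(1, 2)) = Pow(-160137, Rational(1, 2)) = Mul(9, I, Pow(1977, Rational(1, 2)))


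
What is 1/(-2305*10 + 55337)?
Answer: 1/32287 ≈ 3.0972e-5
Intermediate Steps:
1/(-2305*10 + 55337) = 1/(-23050 + 55337) = 1/32287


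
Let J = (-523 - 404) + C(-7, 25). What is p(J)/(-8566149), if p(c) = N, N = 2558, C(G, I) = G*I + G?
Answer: -2558/8566149 ≈ -0.00029862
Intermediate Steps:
C(G, I) = G + G*I
J = -1109 (J = (-523 - 404) - 7*(1 + 25) = -927 - 7*26 = -927 - 182 = -1109)
p(c) = 2558
p(J)/(-8566149) = 2558/(-8566149) = 2558*(-1/8566149) = -2558/8566149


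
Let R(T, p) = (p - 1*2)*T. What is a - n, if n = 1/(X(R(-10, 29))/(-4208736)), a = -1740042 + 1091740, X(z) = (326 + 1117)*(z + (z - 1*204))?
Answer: -29000668730/44733 ≈ -6.4831e+5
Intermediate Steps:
R(T, p) = T*(-2 + p) (R(T, p) = (p - 2)*T = (-2 + p)*T = T*(-2 + p))
X(z) = -294372 + 2886*z (X(z) = 1443*(z + (z - 204)) = 1443*(z + (-204 + z)) = 1443*(-204 + 2*z) = -294372 + 2886*z)
a = -648302
n = 175364/44733 (n = 1/((-294372 + 2886*(-10*(-2 + 29)))/(-4208736)) = 1/((-294372 + 2886*(-10*27))*(-1/4208736)) = 1/((-294372 + 2886*(-270))*(-1/4208736)) = 1/((-294372 - 779220)*(-1/4208736)) = 1/(-1073592*(-1/4208736)) = 1/(44733/175364) = 175364/44733 ≈ 3.9202)
a - n = -648302 - 1*175364/44733 = -648302 - 175364/44733 = -29000668730/44733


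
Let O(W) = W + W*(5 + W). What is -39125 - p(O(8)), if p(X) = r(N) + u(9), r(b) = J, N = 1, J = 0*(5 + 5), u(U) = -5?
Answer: -39120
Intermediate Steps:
J = 0 (J = 0*10 = 0)
r(b) = 0
p(X) = -5 (p(X) = 0 - 5 = -5)
-39125 - p(O(8)) = -39125 - 1*(-5) = -39125 + 5 = -39120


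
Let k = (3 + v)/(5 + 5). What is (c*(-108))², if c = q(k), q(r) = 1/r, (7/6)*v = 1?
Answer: 78400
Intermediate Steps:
v = 6/7 (v = (6/7)*1 = 6/7 ≈ 0.85714)
k = 27/70 (k = (3 + 6/7)/(5 + 5) = (27/7)/10 = (27/7)*(⅒) = 27/70 ≈ 0.38571)
c = 70/27 (c = 1/(27/70) = 70/27 ≈ 2.5926)
(c*(-108))² = ((70/27)*(-108))² = (-280)² = 78400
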